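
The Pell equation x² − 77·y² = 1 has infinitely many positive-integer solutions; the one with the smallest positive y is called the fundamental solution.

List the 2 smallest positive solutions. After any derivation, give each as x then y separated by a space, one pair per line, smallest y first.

351 40
246401 28080

d=77: √d = [8; 1,3,2,3,1,16] (ℓ=6, even), read p_5/q_5
a_0=8:  p_0=8·1+0=8,  q_0=8·0+1=1
…
a_2=3:  p_2=3·9+8=35,  q_2=3·1+1=4
a_3=2:  p_3=2·35+9=79,  q_3=2·4+1=9
a_4=3:  p_4=3·79+35=272,  q_4=3·9+4=31
a_5=1:  p_5=1·272+79=351,  q_5=1·31+9=40
fundamental: x₁=351, y₁=40  (since 123201 − 77·1600 = 1)
k=2:  x_2 = 351·351+77·40·40 = 246401,  y_2 = 351·40+40·351 = 28080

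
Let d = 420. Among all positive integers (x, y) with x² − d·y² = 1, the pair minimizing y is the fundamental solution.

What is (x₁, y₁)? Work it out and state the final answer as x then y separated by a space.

√420 = [20; 2,40, …], period ℓ=2 (even) → k=1
a_0=20:  p_0=20·1+0=20,  q_0=20·0+1=1
a_1=2:  p_1=2·20+1=41,  q_1=2·1+0=2
fundamental: x₁=41, y₁=2  (since 1681 − 420·4 = 1)

41 2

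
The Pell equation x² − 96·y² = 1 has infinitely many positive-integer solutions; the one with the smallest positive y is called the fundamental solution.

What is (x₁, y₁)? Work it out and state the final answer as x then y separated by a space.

[9; 1,3,1,18] for √96; ℓ=4 ⇒ convergent index 3
i=0: a=9 ⇒ p=9, q=1
i=1: a=1 ⇒ p=10, q=1
i=2: a=3 ⇒ p=39, q=4
i=3: a=1 ⇒ p=49, q=5
fundamental: x₁=49, y₁=5  (since 2401 − 96·25 = 1)

49 5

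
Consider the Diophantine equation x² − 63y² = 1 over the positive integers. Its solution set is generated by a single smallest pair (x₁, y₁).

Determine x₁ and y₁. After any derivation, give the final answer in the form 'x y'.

d=63: √d = [7; 1,14] (ℓ=2, even), read p_1/q_1
a_0=7:  p_0=7·1+0=7,  q_0=7·0+1=1
a_1=1:  p_1=1·7+1=8,  q_1=1·1+0=1
(x₁, y₁) = (8, 1);  8² − 63·1² = 1 ✓

8 1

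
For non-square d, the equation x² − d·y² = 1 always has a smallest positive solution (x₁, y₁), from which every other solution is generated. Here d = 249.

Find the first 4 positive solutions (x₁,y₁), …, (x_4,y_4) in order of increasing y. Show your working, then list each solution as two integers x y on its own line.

8553815 542076
146335502108449 9273635639880
2503453625935556812055 158649927281879742324
42828158354663763449114371201 2714124255465295062538692240

√249 = [15; 1,3,1,1,5,…,3,1,30, …], period ℓ=16 (even) → k=15
step 0: (15, 1)  from 15·(1,0) + (0,1)
step 1: (16, 1)  from 1·(15,1) + (1,0)
step 2: (63, 4)  from 3·(16,1) + (15,1)
…
step 4: (142, 9)  from 1·(79,5) + (63,4)
step 5: (789, 50)  from 5·(142,9) + (79,5)
…
step 8: (36751, 2329)  from 10·(3582,227) + (931,59)
…
step 14: (6669699, 422675)  from 3·(1884116,119401) + (1017351,64472)
step 15: (8553815, 542076)  from 1·(6669699,422675) + (1884116,119401)
→ (8553815, 542076).  Check: 8553815²=73167751054225, 249·542076²=73167751054224, difference 1.
(x_2, y_2) = (8553815·8553815 + 249·542076·542076, 8553815·542076 + 542076·8553815) = (146335502108449, 9273635639880)
(x_3, y_3) = (8553815·146335502108449 + 249·542076·9273635639880, 8553815·9273635639880 + 542076·146335502108449) = (2503453625935556812055, 158649927281879742324)
(x_4, y_4) = (8553815·2503453625935556812055 + 249·542076·158649927281879742324, 8553815·158649927281879742324 + 542076·2503453625935556812055) = (42828158354663763449114371201, 2714124255465295062538692240)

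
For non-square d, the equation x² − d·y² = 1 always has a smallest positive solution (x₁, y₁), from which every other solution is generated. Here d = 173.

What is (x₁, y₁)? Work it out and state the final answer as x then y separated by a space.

√173 → a₀=13, period (6,1,1,6,26); ℓ=5 odd so k=9
k=0  a_k=13  p_k/q_k = 13/1
…
k=2  a_k=1  p_k/q_k = 92/7
…
k=5  a_k=26  p_k/q_k = 29239/2223
k=6  a_k=6  p_k/q_k = 176552/13423
…
k=8  a_k=1  p_k/q_k = 382343/29069
k=9  a_k=6  p_k/q_k = 2499849/190060
(x₁, y₁) = (2499849, 190060);  2499849² − 173·190060² = 1 ✓

2499849 190060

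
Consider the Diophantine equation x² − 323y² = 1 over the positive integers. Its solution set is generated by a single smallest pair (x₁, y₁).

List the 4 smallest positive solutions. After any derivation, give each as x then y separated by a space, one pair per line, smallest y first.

18 1
647 36
23274 1295
837217 46584

√323 = [17; 1,34, …], period ℓ=2 (even) → k=1
a_0=17:  p_0=17·1+0=17,  q_0=17·0+1=1
a_1=1:  p_1=1·17+1=18,  q_1=1·1+0=1
(x₁, y₁) = (18, 1);  18² − 323·1² = 1 ✓
(x_2, y_2) = (18·18 + 323·1·1, 18·1 + 1·18) = (647, 36)
(x_3, y_3) = (18·647 + 323·1·36, 18·36 + 1·647) = (23274, 1295)
(x_4, y_4) = (18·23274 + 323·1·1295, 18·1295 + 1·23274) = (837217, 46584)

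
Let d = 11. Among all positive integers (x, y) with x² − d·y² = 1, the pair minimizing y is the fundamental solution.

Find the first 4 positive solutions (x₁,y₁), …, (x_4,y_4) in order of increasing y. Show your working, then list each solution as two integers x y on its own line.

10 3
199 60
3970 1197
79201 23880

[3; 3,6] for √11; ℓ=2 ⇒ convergent index 1
a_0=3:  p_0=3·1+0=3,  q_0=3·0+1=1
a_1=3:  p_1=3·3+1=10,  q_1=3·1+0=3
fundamental: x₁=10, y₁=3  (since 100 − 11·9 = 1)
n=2: (10,3)∘(10,3) = (10·10+11·3·3, 10·3+3·10) = (199,60)
n=3: (199,60)∘(10,3) = (10·199+11·3·60, 10·60+3·199) = (3970,1197)
n=4: (3970,1197)∘(10,3) = (10·3970+11·3·1197, 10·1197+3·3970) = (79201,23880)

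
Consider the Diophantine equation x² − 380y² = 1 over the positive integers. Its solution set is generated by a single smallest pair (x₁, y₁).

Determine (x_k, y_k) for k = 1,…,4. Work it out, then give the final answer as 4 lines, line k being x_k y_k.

√380 = [19; 2,38, …], period ℓ=2 (even) → k=1
a_0=19:  p_0=19·1+0=19,  q_0=19·0+1=1
a_1=2:  p_1=2·19+1=39,  q_1=2·1+0=2
fundamental: x₁=39, y₁=2  (since 1521 − 380·4 = 1)
n=2: (39,2)∘(39,2) = (39·39+380·2·2, 39·2+2·39) = (3041,156)
n=3: (3041,156)∘(39,2) = (39·3041+380·2·156, 39·156+2·3041) = (237159,12166)
n=4: (237159,12166)∘(39,2) = (39·237159+380·2·12166, 39·12166+2·237159) = (18495361,948792)

39 2
3041 156
237159 12166
18495361 948792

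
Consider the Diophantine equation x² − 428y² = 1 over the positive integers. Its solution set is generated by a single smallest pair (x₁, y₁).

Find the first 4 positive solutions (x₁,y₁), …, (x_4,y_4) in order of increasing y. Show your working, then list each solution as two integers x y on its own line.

√428 → a₀=20, period (1,2,4,1,5,10,5,1,4,2,1,40); ℓ=12 even so k=11
step 0: (20, 1)  from 20·(1,0) + (0,1)
…
step 3: (269, 13)  from 4·(62,3) + (21,1)
step 4: (331, 16)  from 1·(269,13) + (62,3)
step 5: (1924, 93)  from 5·(331,16) + (269,13)
step 6: (19571, 946)  from 10·(1924,93) + (331,16)
step 7: (99779, 4823)  from 5·(19571,946) + (1924,93)
step 8: (119350, 5769)  from 1·(99779,4823) + (19571,946)
step 9: (577179, 27899)  from 4·(119350,5769) + (99779,4823)
step 10: (1273708, 61567)  from 2·(577179,27899) + (119350,5769)
step 11: (1850887, 89466)  from 1·(1273708,61567) + (577179,27899)
(x₁, y₁) = (1850887, 89466);  1850887² − 428·89466² = 1 ✓
k=2:  x_2 = 1850887·1850887+428·89466·89466 = 6851565373537,  y_2 = 1850887·89466+89466·1850887 = 331182912684
k=3:  x_3 = 1850887·6851565373537+428·89466·331182912684 = 25362946559057703751,  y_3 = 1850887·331182912684+89466·6851565373537 = 1225964295417811950
k=4:  x_4 = 1850887·25362946559057703751+428·89466·1225964295417811950 = 93887896135702420679780737,  y_4 = 1850887·1225964295417811950+89466·25362946559057703751 = 4538242753705644230486616

1850887 89466
6851565373537 331182912684
25362946559057703751 1225964295417811950
93887896135702420679780737 4538242753705644230486616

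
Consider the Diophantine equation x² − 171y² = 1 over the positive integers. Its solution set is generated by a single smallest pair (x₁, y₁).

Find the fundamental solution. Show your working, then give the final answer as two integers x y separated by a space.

170 13

d=171: √d = [13; 13,26] (ℓ=2, even), read p_1/q_1
i=0: a=13 ⇒ p=13, q=1
i=1: a=13 ⇒ p=170, q=13
(x₁, y₁) = (170, 13);  170² − 171·13² = 1 ✓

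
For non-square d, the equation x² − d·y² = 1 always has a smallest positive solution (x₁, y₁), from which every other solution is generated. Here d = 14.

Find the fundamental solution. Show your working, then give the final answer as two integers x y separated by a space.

√14 → a₀=3, period (1,2,1,6); ℓ=4 even so k=3
i=0: a=3 ⇒ p=3, q=1
…
i=2: a=2 ⇒ p=11, q=3
i=3: a=1 ⇒ p=15, q=4
(x₁, y₁) = (15, 4);  15² − 14·4² = 1 ✓

15 4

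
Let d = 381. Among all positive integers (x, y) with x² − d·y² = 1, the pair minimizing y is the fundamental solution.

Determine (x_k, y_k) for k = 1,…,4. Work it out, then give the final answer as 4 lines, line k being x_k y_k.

√381 = [19; 1,1,12,1,1,38, …], period ℓ=6 (even) → k=5
k=0  a_k=19  p_k/q_k = 19/1
…
k=2  a_k=1  p_k/q_k = 39/2
k=3  a_k=12  p_k/q_k = 488/25
k=4  a_k=1  p_k/q_k = 527/27
k=5  a_k=1  p_k/q_k = 1015/52
(x₁, y₁) = (1015, 52);  1015² − 381·52² = 1 ✓
n=2: (1015,52)∘(1015,52) = (1015·1015+381·52·52, 1015·52+52·1015) = (2060449,105560)
n=3: (2060449,105560)∘(1015,52) = (1015·2060449+381·52·105560, 1015·105560+52·2060449) = (4182710455,214286748)
n=4: (4182710455,214286748)∘(1015,52) = (1015·4182710455+381·52·214286748, 1015·214286748+52·4182710455) = (8490900163201,435001992880)

1015 52
2060449 105560
4182710455 214286748
8490900163201 435001992880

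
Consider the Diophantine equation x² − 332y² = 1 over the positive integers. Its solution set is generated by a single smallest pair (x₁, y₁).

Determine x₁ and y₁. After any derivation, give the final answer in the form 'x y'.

d=332: √d = [18; 4,1,1,8,1,1,4,36] (ℓ=8, even), read p_7/q_7
i=0: a=18 ⇒ p=18, q=1
i=1: a=4 ⇒ p=73, q=4
i=2: a=1 ⇒ p=91, q=5
i=3: a=1 ⇒ p=164, q=9
…
i=5: a=1 ⇒ p=1567, q=86
i=6: a=1 ⇒ p=2970, q=163
i=7: a=4 ⇒ p=13447, q=738
→ (13447, 738).  Check: 13447²=180821809, 332·738²=180821808, difference 1.

13447 738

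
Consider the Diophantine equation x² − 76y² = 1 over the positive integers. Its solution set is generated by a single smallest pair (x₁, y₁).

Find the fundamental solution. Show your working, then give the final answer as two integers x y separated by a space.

√76 → a₀=8, period (1,2,1,1,5,4,5,1,1,2,1,16); ℓ=12 even so k=11
step 0: (8, 1)  from 8·(1,0) + (0,1)
…
step 2: (26, 3)  from 2·(9,1) + (8,1)
…
step 4: (61, 7)  from 1·(35,4) + (26,3)
…
step 10: (41488, 4759)  from 2·(16311,1871) + (8866,1017)
step 11: (57799, 6630)  from 1·(41488,4759) + (16311,1871)
(x₁, y₁) = (57799, 6630);  57799² − 76·6630² = 1 ✓

57799 6630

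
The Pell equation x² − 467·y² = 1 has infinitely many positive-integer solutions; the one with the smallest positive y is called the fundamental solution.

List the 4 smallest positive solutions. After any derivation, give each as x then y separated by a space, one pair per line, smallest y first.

1625626 75225
5285319783751 244575431700
17183906517558380626 795176361465413175
55869210433019434807260001 2585318735566902940613400

√467 → a₀=21, period (1,1,1,1,3,…,1,1,42); ℓ=14 even so k=13
a_0=21:  p_0=21·1+0=21,  q_0=21·0+1=1
…
a_3=1:  p_3=1·43+22=65,  q_3=1·2+1=3
a_4=1:  p_4=1·65+43=108,  q_4=1·3+2=5
a_5=3:  p_5=3·108+65=389,  q_5=3·5+3=18
…
a_7=21:  p_7=21·1275+389=27164,  q_7=21·59+18=1257
…
a_9=3:  p_9=3·82767+27164=275465,  q_9=3·3830+1257=12747
…
a_11=1:  p_11=1·358232+275465=633697,  q_11=1·16577+12747=29324
a_12=1:  p_12=1·633697+358232=991929,  q_12=1·29324+16577=45901
a_13=1:  p_13=1·991929+633697=1625626,  q_13=1·45901+29324=75225
(x₁, y₁) = (1625626, 75225);  1625626² − 467·75225² = 1 ✓
k=2:  x_2 = 1625626·1625626+467·75225·75225 = 5285319783751,  y_2 = 1625626·75225+75225·1625626 = 244575431700
k=3:  x_3 = 1625626·5285319783751+467·75225·244575431700 = 17183906517558380626,  y_3 = 1625626·244575431700+75225·5285319783751 = 795176361465413175
k=4:  x_4 = 1625626·17183906517558380626+467·75225·795176361465413175 = 55869210433019434807260001,  y_4 = 1625626·795176361465413175+75225·17183906517558380626 = 2585318735566902940613400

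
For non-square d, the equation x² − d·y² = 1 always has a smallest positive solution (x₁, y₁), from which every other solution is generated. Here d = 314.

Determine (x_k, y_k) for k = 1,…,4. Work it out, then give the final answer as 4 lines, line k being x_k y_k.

√314 → a₀=17, period (1,2,1,1,2,1,34); ℓ=7 odd so k=13
i=0: a=17 ⇒ p=17, q=1
i=1: a=1 ⇒ p=18, q=1
i=2: a=2 ⇒ p=53, q=3
…
i=7: a=34 ⇒ p=15381, q=868
…
i=11: a=1 ⇒ p=109882, q=6201
i=12: a=2 ⇒ p=282617, q=15949
i=13: a=1 ⇒ p=392499, q=22150
(x₁, y₁) = (392499, 22150);  392499² − 314·22150² = 1 ✓
(392499+22150√314)^2 = 308110930001 + 17387705700√314
(392499+22150√314)^3 = 241866463828532499 + 13649314199066450√314
(392499+22150√314)^4 = 189864690372162243720001 + 10714684347621377411400√314

392499 22150
308110930001 17387705700
241866463828532499 13649314199066450
189864690372162243720001 10714684347621377411400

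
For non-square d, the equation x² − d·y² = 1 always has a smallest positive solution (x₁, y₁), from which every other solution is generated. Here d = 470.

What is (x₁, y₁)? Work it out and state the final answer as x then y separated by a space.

√470 → a₀=21, period (1,2,8,2,1,42); ℓ=6 even so k=5
i=0: a=21 ⇒ p=21, q=1
i=1: a=1 ⇒ p=22, q=1
i=2: a=2 ⇒ p=65, q=3
i=3: a=8 ⇒ p=542, q=25
i=4: a=2 ⇒ p=1149, q=53
i=5: a=1 ⇒ p=1691, q=78
→ (1691, 78).  Check: 1691²=2859481, 470·78²=2859480, difference 1.

1691 78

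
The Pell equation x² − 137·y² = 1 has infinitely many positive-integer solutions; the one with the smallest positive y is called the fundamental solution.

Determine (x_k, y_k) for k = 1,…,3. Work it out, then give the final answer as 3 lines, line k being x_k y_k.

√137 = [11; 1,2,2,1,1,2,2,1,22, …], period ℓ=9 (odd) → k=17
a_0=11:  p_0=11·1+0=11,  q_0=11·0+1=1
a_1=1:  p_1=1·11+1=12,  q_1=1·1+0=1
a_2=2:  p_2=2·12+11=35,  q_2=2·1+1=3
a_3=2:  p_3=2·35+12=82,  q_3=2·3+1=7
a_4=1:  p_4=1·82+35=117,  q_4=1·7+3=10
a_5=1:  p_5=1·117+82=199,  q_5=1·10+7=17
…
a_8=1:  p_8=1·1229+515=1744,  q_8=1·105+44=149
a_9=22:  p_9=22·1744+1229=39597,  q_9=22·149+105=3383
a_10=1:  p_10=1·39597+1744=41341,  q_10=1·3383+149=3532
…
a_14=1:  p_14=1·408178+285899=694077,  q_14=1·34873+24426=59299
a_15=2:  p_15=2·694077+408178=1796332,  q_15=2·59299+34873=153471
a_16=2:  p_16=2·1796332+694077=4286741,  q_16=2·153471+59299=366241
a_17=1:  p_17=1·4286741+1796332=6083073,  q_17=1·366241+153471=519712
→ (6083073, 519712).  Check: 6083073²=37003777123329, 137·519712²=37003777123328, difference 1.
k=2:  x_2 = 6083073·6083073+137·519712·519712 = 74007554246657,  y_2 = 6083073·519712+519712·6083073 = 6322892069952
k=3:  x_3 = 6083073·74007554246657+137·519712·6322892069952 = 900386710067742990849,  y_3 = 6083073·6322892069952+519712·74007554246657 = 76925228065277725280

6083073 519712
74007554246657 6322892069952
900386710067742990849 76925228065277725280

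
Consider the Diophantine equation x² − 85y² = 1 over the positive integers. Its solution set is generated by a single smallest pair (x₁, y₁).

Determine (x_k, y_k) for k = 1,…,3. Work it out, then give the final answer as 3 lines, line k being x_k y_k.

285769 30996
163327842721 17715391848
93348068572789129 10125019625991228

d=85: √d = [9; 4,1,1,4,18] (ℓ=5, odd), read p_9/q_9
a_0=9:  p_0=9·1+0=9,  q_0=9·0+1=1
a_1=4:  p_1=4·9+1=37,  q_1=4·1+0=4
a_2=1:  p_2=1·37+9=46,  q_2=1·4+1=5
a_3=1:  p_3=1·46+37=83,  q_3=1·5+4=9
a_4=4:  p_4=4·83+46=378,  q_4=4·9+5=41
a_5=18:  p_5=18·378+83=6887,  q_5=18·41+9=747
…
a_7=1:  p_7=1·27926+6887=34813,  q_7=1·3029+747=3776
a_8=1:  p_8=1·34813+27926=62739,  q_8=1·3776+3029=6805
a_9=4:  p_9=4·62739+34813=285769,  q_9=4·6805+3776=30996
(x₁, y₁) = (285769, 30996);  285769² − 85·30996² = 1 ✓
(x_2, y_2) = (285769·285769 + 85·30996·30996, 285769·30996 + 30996·285769) = (163327842721, 17715391848)
(x_3, y_3) = (285769·163327842721 + 85·30996·17715391848, 285769·17715391848 + 30996·163327842721) = (93348068572789129, 10125019625991228)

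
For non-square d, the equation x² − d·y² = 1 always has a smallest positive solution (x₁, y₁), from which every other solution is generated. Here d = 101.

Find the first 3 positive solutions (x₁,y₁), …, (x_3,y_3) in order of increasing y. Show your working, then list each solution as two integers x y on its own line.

[10; 20] for √101; ℓ=1 ⇒ convergent index 1
k=0  a_k=10  p_k/q_k = 10/1
k=1  a_k=20  p_k/q_k = 201/20
(x₁, y₁) = (201, 20);  201² − 101·20² = 1 ✓
(x_2, y_2) = (201·201 + 101·20·20, 201·20 + 20·201) = (80801, 8040)
(x_3, y_3) = (201·80801 + 101·20·8040, 201·8040 + 20·80801) = (32481801, 3232060)

201 20
80801 8040
32481801 3232060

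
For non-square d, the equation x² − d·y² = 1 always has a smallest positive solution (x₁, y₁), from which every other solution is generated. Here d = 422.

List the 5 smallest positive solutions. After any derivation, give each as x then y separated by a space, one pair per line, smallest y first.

7022501 341850
98631040590001 4801283933700
1385273162348638202501 67434042451384025550
19456164335732849620362360001 947111261097768740333867400
273261867007695159110526238300562501 13302179556340616719484196916709250

√422 → a₀=20, period (1,1,5,2,1,…,1,1,40); ℓ=14 even so k=13
step 0: (20, 1)  from 20·(1,0) + (0,1)
…
step 2: (41, 2)  from 1·(21,1) + (20,1)
step 3: (226, 11)  from 5·(41,2) + (21,1)
step 4: (493, 24)  from 2·(226,11) + (41,2)
…
step 6: (2650, 129)  from 3·(719,35) + (493,24)
…
step 10: (598859, 29152)  from 2·(217526,10589) + (163807,7974)
…
step 12: (3810680, 185501)  from 1·(3211821,156349) + (598859,29152)
step 13: (7022501, 341850)  from 1·(3810680,185501) + (3211821,156349)
fundamental: x₁=7022501, y₁=341850  (since 49315520295001 − 422·116861422500 = 1)
n=2: (7022501,341850)∘(7022501,341850) = (7022501·7022501+422·341850·341850, 7022501·341850+341850·7022501) = (98631040590001,4801283933700)
n=3: (98631040590001,4801283933700)∘(7022501,341850) = (7022501·98631040590001+422·341850·4801283933700, 7022501·4801283933700+341850·98631040590001) = (1385273162348638202501,67434042451384025550)
n=4: (1385273162348638202501,67434042451384025550)∘(7022501,341850) = (7022501·1385273162348638202501+422·341850·67434042451384025550, 7022501·67434042451384025550+341850·1385273162348638202501) = (19456164335732849620362360001,947111261097768740333867400)
n=5: (19456164335732849620362360001,947111261097768740333867400)∘(7022501,341850) = (7022501·19456164335732849620362360001+422·341850·947111261097768740333867400, 7022501·947111261097768740333867400+341850·19456164335732849620362360001) = (273261867007695159110526238300562501,13302179556340616719484196916709250)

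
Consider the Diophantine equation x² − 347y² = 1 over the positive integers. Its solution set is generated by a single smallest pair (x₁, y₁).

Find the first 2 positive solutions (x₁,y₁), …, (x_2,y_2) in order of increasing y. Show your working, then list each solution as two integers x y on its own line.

√347 → a₀=18, period (1,1,1,2,4,…,1,1,36); ℓ=14 even so k=13
step 0: (18, 1)  from 18·(1,0) + (0,1)
…
step 4: (149, 8)  from 2·(56,3) + (37,2)
…
step 6: (801, 43)  from 1·(652,35) + (149,8)
step 7: (14269, 766)  from 17·(801,43) + (652,35)
…
step 11: (238717, 12815)  from 1·(164168,8813) + (74549,4002)
step 12: (402885, 21628)  from 1·(238717,12815) + (164168,8813)
step 13: (641602, 34443)  from 1·(402885,21628) + (238717,12815)
→ (641602, 34443).  Check: 641602²=411653126404, 347·34443²=411653126403, difference 1.
(x_2, y_2) = (641602·641602 + 347·34443·34443, 641602·34443 + 34443·641602) = (823306252807, 44197395372)

641602 34443
823306252807 44197395372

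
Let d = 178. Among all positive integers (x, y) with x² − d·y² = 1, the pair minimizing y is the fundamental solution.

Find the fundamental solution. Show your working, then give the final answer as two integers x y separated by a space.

1601 120

√178 = [13; 2,1,12,1,2,26, …], period ℓ=6 (even) → k=5
i=0: a=13 ⇒ p=13, q=1
…
i=2: a=1 ⇒ p=40, q=3
…
i=4: a=1 ⇒ p=547, q=41
i=5: a=2 ⇒ p=1601, q=120
→ (1601, 120).  Check: 1601²=2563201, 178·120²=2563200, difference 1.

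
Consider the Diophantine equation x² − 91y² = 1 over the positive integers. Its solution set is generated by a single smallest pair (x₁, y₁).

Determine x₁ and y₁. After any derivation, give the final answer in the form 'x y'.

√91 → a₀=9, period (1,1,5,1,5,1,1,18); ℓ=8 even so k=7
step 0: (9, 1)  from 9·(1,0) + (0,1)
step 1: (10, 1)  from 1·(9,1) + (1,0)
step 2: (19, 2)  from 1·(10,1) + (9,1)
step 3: (105, 11)  from 5·(19,2) + (10,1)
…
step 5: (725, 76)  from 5·(124,13) + (105,11)
step 6: (849, 89)  from 1·(725,76) + (124,13)
step 7: (1574, 165)  from 1·(849,89) + (725,76)
(x₁, y₁) = (1574, 165);  1574² − 91·165² = 1 ✓

1574 165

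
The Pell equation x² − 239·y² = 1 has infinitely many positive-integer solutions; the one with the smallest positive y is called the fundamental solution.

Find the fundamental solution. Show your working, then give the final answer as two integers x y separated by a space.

√239 = [15; 2,5,1,2,4,15,4,2,1,5,2,30, …], period ℓ=12 (even) → k=11
i=0: a=15 ⇒ p=15, q=1
…
i=3: a=1 ⇒ p=201, q=13
…
i=5: a=4 ⇒ p=2489, q=161
i=6: a=15 ⇒ p=37907, q=2452
i=7: a=4 ⇒ p=154117, q=9969
…
i=10: a=5 ⇒ p=2847431, q=184185
i=11: a=2 ⇒ p=6195120, q=400729
fundamental: x₁=6195120, y₁=400729  (since 38379511814400 − 239·160583731441 = 1)

6195120 400729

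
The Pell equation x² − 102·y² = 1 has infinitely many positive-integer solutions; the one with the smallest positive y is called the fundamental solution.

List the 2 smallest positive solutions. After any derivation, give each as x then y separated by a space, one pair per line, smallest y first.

d=102: √d = [10; 10,20] (ℓ=2, even), read p_1/q_1
step 0: (10, 1)  from 10·(1,0) + (0,1)
step 1: (101, 10)  from 10·(10,1) + (1,0)
→ (101, 10).  Check: 101²=10201, 102·10²=10200, difference 1.
(x_2, y_2) = (101·101 + 102·10·10, 101·10 + 10·101) = (20401, 2020)

101 10
20401 2020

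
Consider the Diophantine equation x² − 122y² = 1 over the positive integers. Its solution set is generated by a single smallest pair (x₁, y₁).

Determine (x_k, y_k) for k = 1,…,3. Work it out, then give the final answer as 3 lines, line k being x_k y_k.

[11; 22] for √122; ℓ=1 ⇒ convergent index 1
i=0: a=11 ⇒ p=11, q=1
i=1: a=22 ⇒ p=243, q=22
fundamental: x₁=243, y₁=22  (since 59049 − 122·484 = 1)
k=2:  x_2 = 243·243+122·22·22 = 118097,  y_2 = 243·22+22·243 = 10692
k=3:  x_3 = 243·118097+122·22·10692 = 57394899,  y_3 = 243·10692+22·118097 = 5196290

243 22
118097 10692
57394899 5196290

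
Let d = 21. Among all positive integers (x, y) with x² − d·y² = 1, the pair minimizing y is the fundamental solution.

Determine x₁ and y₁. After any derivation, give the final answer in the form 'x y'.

[4; 1,1,2,1,1,8] for √21; ℓ=6 ⇒ convergent index 5
step 0: (4, 1)  from 4·(1,0) + (0,1)
…
step 4: (32, 7)  from 1·(23,5) + (9,2)
step 5: (55, 12)  from 1·(32,7) + (23,5)
→ (55, 12).  Check: 55²=3025, 21·12²=3024, difference 1.

55 12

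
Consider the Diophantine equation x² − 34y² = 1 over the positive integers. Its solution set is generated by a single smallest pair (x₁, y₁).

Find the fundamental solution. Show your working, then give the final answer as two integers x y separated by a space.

35 6

√34 = [5; 1,4,1,10, …], period ℓ=4 (even) → k=3
k=0  a_k=5  p_k/q_k = 5/1
k=1  a_k=1  p_k/q_k = 6/1
k=2  a_k=4  p_k/q_k = 29/5
k=3  a_k=1  p_k/q_k = 35/6
fundamental: x₁=35, y₁=6  (since 1225 − 34·36 = 1)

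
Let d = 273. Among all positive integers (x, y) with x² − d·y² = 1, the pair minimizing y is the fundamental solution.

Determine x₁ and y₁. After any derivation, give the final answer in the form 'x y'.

727 44

[16; 1,1,10,1,1,32] for √273; ℓ=6 ⇒ convergent index 5
step 0: (16, 1)  from 16·(1,0) + (0,1)
…
step 4: (380, 23)  from 1·(347,21) + (33,2)
step 5: (727, 44)  from 1·(380,23) + (347,21)
fundamental: x₁=727, y₁=44  (since 528529 − 273·1936 = 1)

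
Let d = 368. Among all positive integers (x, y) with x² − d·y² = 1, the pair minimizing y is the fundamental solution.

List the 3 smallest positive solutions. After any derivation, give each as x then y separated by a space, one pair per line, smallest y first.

1151 60
2649601 138120
6099380351 317952180

[19; 5,2,5,38] for √368; ℓ=4 ⇒ convergent index 3
i=0: a=19 ⇒ p=19, q=1
i=1: a=5 ⇒ p=96, q=5
i=2: a=2 ⇒ p=211, q=11
i=3: a=5 ⇒ p=1151, q=60
→ (1151, 60).  Check: 1151²=1324801, 368·60²=1324800, difference 1.
(x_2, y_2) = (1151·1151 + 368·60·60, 1151·60 + 60·1151) = (2649601, 138120)
(x_3, y_3) = (1151·2649601 + 368·60·138120, 1151·138120 + 60·2649601) = (6099380351, 317952180)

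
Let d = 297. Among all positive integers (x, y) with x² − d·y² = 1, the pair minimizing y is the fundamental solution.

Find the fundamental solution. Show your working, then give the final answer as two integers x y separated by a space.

d=297: √d = [17; 4,3,1,1,2,1,1,3,4,34] (ℓ=10, even), read p_9/q_9
k=0  a_k=17  p_k/q_k = 17/1
k=1  a_k=4  p_k/q_k = 69/4
k=2  a_k=3  p_k/q_k = 224/13
k=3  a_k=1  p_k/q_k = 293/17
k=4  a_k=1  p_k/q_k = 517/30
k=5  a_k=2  p_k/q_k = 1327/77
…
k=8  a_k=3  p_k/q_k = 11357/659
k=9  a_k=4  p_k/q_k = 48599/2820
→ (48599, 2820).  Check: 48599²=2361862801, 297·2820²=2361862800, difference 1.

48599 2820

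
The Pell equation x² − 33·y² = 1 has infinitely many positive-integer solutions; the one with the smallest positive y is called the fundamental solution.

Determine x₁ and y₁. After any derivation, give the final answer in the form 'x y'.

√33 = [5; 1,2,1,10, …], period ℓ=4 (even) → k=3
i=0: a=5 ⇒ p=5, q=1
…
i=2: a=2 ⇒ p=17, q=3
i=3: a=1 ⇒ p=23, q=4
fundamental: x₁=23, y₁=4  (since 529 − 33·16 = 1)

23 4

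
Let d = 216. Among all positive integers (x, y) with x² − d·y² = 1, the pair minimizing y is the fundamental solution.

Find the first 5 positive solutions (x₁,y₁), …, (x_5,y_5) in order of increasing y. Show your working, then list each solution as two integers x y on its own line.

√216 = [14; 1,2,3,2,1,28, …], period ℓ=6 (even) → k=5
k=0  a_k=14  p_k/q_k = 14/1
…
k=4  a_k=2  p_k/q_k = 338/23
k=5  a_k=1  p_k/q_k = 485/33
fundamental: x₁=485, y₁=33  (since 235225 − 216·1089 = 1)
(485+33√216)^2 = 470449 + 32010√216
(485+33√216)^3 = 456335045 + 31049667√216
(485+33√216)^4 = 442644523201 + 30118144980√216
(485+33√216)^5 = 429364731169925 + 29214569580933√216

485 33
470449 32010
456335045 31049667
442644523201 30118144980
429364731169925 29214569580933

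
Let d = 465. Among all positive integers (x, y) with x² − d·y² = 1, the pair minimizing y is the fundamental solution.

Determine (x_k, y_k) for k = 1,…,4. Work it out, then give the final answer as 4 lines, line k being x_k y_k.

15871 736
503777281 23362112
15990898437631 741560158368
507583097703505921 23538602523554944

√465 → a₀=21, period (1,1,3,2,2,2,3,1,1,42); ℓ=10 even so k=9
step 0: (21, 1)  from 21·(1,0) + (0,1)
…
step 2: (43, 2)  from 1·(22,1) + (21,1)
step 3: (151, 7)  from 3·(43,2) + (22,1)
…
step 6: (2027, 94)  from 2·(841,39) + (345,16)
…
step 8: (8949, 415)  from 1·(6922,321) + (2027,94)
step 9: (15871, 736)  from 1·(8949,415) + (6922,321)
→ (15871, 736).  Check: 15871²=251888641, 465·736²=251888640, difference 1.
k=2:  x_2 = 15871·15871+465·736·736 = 503777281,  y_2 = 15871·736+736·15871 = 23362112
k=3:  x_3 = 15871·503777281+465·736·23362112 = 15990898437631,  y_3 = 15871·23362112+736·503777281 = 741560158368
k=4:  x_4 = 15871·15990898437631+465·736·741560158368 = 507583097703505921,  y_4 = 15871·741560158368+736·15990898437631 = 23538602523554944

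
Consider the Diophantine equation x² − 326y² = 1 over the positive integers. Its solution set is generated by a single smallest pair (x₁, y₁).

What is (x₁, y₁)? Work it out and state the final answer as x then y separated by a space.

[18; 18,36] for √326; ℓ=2 ⇒ convergent index 1
step 0: (18, 1)  from 18·(1,0) + (0,1)
step 1: (325, 18)  from 18·(18,1) + (1,0)
(x₁, y₁) = (325, 18);  325² − 326·18² = 1 ✓

325 18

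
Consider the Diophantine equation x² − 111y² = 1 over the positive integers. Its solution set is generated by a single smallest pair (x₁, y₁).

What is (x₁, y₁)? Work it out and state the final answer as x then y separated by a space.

295 28

√111 = [10; 1,1,6,1,1,20, …], period ℓ=6 (even) → k=5
i=0: a=10 ⇒ p=10, q=1
i=1: a=1 ⇒ p=11, q=1
i=2: a=1 ⇒ p=21, q=2
i=3: a=6 ⇒ p=137, q=13
i=4: a=1 ⇒ p=158, q=15
i=5: a=1 ⇒ p=295, q=28
→ (295, 28).  Check: 295²=87025, 111·28²=87024, difference 1.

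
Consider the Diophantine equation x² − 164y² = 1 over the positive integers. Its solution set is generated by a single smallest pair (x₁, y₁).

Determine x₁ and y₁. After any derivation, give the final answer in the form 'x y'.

2049 160

√164 = [12; 1,4,6,4,1,24, …], period ℓ=6 (even) → k=5
k=0  a_k=12  p_k/q_k = 12/1
…
k=2  a_k=4  p_k/q_k = 64/5
…
k=4  a_k=4  p_k/q_k = 1652/129
k=5  a_k=1  p_k/q_k = 2049/160
fundamental: x₁=2049, y₁=160  (since 4198401 − 164·25600 = 1)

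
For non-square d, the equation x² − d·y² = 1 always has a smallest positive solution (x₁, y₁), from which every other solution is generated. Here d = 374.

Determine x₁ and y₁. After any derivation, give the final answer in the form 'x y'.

3365 174

√374 → a₀=19, period (2,1,18,1,2,38); ℓ=6 even so k=5
i=0: a=19 ⇒ p=19, q=1
…
i=4: a=1 ⇒ p=1141, q=59
i=5: a=2 ⇒ p=3365, q=174
(x₁, y₁) = (3365, 174);  3365² − 374·174² = 1 ✓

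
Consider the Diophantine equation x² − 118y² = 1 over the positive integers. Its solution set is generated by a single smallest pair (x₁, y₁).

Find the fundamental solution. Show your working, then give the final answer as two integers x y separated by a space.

306917 28254

√118 → a₀=10, period (1,6,3,2,10,2,3,6,1,20); ℓ=10 even so k=9
a_0=10:  p_0=10·1+0=10,  q_0=10·0+1=1
a_1=1:  p_1=1·10+1=11,  q_1=1·1+0=1
a_2=6:  p_2=6·11+10=76,  q_2=6·1+1=7
a_3=3:  p_3=3·76+11=239,  q_3=3·7+1=22
a_4=2:  p_4=2·239+76=554,  q_4=2·22+7=51
a_5=10:  p_5=10·554+239=5779,  q_5=10·51+22=532
…
a_7=3:  p_7=3·12112+5779=42115,  q_7=3·1115+532=3877
a_8=6:  p_8=6·42115+12112=264802,  q_8=6·3877+1115=24377
a_9=1:  p_9=1·264802+42115=306917,  q_9=1·24377+3877=28254
→ (306917, 28254).  Check: 306917²=94198044889, 118·28254²=94198044888, difference 1.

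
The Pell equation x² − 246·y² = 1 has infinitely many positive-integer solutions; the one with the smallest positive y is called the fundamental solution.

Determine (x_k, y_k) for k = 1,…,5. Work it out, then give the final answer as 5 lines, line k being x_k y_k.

√246 → a₀=15, period (1,2,5,1,14,1,5,2,1,30); ℓ=10 even so k=9
i=0: a=15 ⇒ p=15, q=1
…
i=2: a=2 ⇒ p=47, q=3
…
i=4: a=1 ⇒ p=298, q=19
i=5: a=14 ⇒ p=4423, q=282
…
i=7: a=5 ⇒ p=28028, q=1787
i=8: a=2 ⇒ p=60777, q=3875
i=9: a=1 ⇒ p=88805, q=5662
(x₁, y₁) = (88805, 5662);  88805² − 246·5662² = 1 ✓
(88805+5662√246)^2 = 15772656049 + 1005627820√246
(88805+5662√246)^3 = 2801381440774085 + 178609557104538√246
(88805+5662√246)^4 = 497553357680112580801 + 31722843436331366360√246
(88805+5662√246)^5 = 88370451854763414035291525 + 5634294222548204422095062√246

88805 5662
15772656049 1005627820
2801381440774085 178609557104538
497553357680112580801 31722843436331366360
88370451854763414035291525 5634294222548204422095062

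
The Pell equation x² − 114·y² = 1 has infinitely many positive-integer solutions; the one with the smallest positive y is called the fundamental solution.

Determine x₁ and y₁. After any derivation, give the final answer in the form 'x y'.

[10; 1,2,10,2,1,20] for √114; ℓ=6 ⇒ convergent index 5
a_0=10:  p_0=10·1+0=10,  q_0=10·0+1=1
a_1=1:  p_1=1·10+1=11,  q_1=1·1+0=1
a_2=2:  p_2=2·11+10=32,  q_2=2·1+1=3
a_3=10:  p_3=10·32+11=331,  q_3=10·3+1=31
a_4=2:  p_4=2·331+32=694,  q_4=2·31+3=65
a_5=1:  p_5=1·694+331=1025,  q_5=1·65+31=96
→ (1025, 96).  Check: 1025²=1050625, 114·96²=1050624, difference 1.

1025 96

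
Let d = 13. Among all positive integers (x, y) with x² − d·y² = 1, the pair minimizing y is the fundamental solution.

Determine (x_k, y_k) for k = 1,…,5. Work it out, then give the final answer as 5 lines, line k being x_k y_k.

649 180
842401 233640
1093435849 303264540
1419278889601 393637139280
1842222905266249 510940703520900

[3; 1,1,1,1,6] for √13; ℓ=5 ⇒ convergent index 9
a_0=3:  p_0=3·1+0=3,  q_0=3·0+1=1
a_1=1:  p_1=1·3+1=4,  q_1=1·1+0=1
…
a_3=1:  p_3=1·7+4=11,  q_3=1·2+1=3
…
a_5=6:  p_5=6·18+11=119,  q_5=6·5+3=33
…
a_7=1:  p_7=1·137+119=256,  q_7=1·38+33=71
a_8=1:  p_8=1·256+137=393,  q_8=1·71+38=109
a_9=1:  p_9=1·393+256=649,  q_9=1·109+71=180
→ (649, 180).  Check: 649²=421201, 13·180²=421200, difference 1.
(649+180√13)^2 = 842401 + 233640√13
(649+180√13)^3 = 1093435849 + 303264540√13
(649+180√13)^4 = 1419278889601 + 393637139280√13
(649+180√13)^5 = 1842222905266249 + 510940703520900√13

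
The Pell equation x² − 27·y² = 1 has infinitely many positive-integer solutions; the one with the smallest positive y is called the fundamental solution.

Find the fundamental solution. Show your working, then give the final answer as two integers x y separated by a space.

[5; 5,10] for √27; ℓ=2 ⇒ convergent index 1
step 0: (5, 1)  from 5·(1,0) + (0,1)
step 1: (26, 5)  from 5·(5,1) + (1,0)
(x₁, y₁) = (26, 5);  26² − 27·5² = 1 ✓

26 5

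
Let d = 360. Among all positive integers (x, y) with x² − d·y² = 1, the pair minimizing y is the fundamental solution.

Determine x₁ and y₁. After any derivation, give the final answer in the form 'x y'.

19 1

√360 = [18; 1,36, …], period ℓ=2 (even) → k=1
step 0: (18, 1)  from 18·(1,0) + (0,1)
step 1: (19, 1)  from 1·(18,1) + (1,0)
→ (19, 1).  Check: 19²=361, 360·1²=360, difference 1.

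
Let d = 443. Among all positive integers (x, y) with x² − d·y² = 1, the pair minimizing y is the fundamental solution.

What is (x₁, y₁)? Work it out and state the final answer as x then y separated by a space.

442 21

√443 = [21; 21,42, …], period ℓ=2 (even) → k=1
step 0: (21, 1)  from 21·(1,0) + (0,1)
step 1: (442, 21)  from 21·(21,1) + (1,0)
fundamental: x₁=442, y₁=21  (since 195364 − 443·441 = 1)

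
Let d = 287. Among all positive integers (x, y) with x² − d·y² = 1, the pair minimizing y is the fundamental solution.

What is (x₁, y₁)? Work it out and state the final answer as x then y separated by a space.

d=287: √d = [16; 1,15,1,32] (ℓ=4, even), read p_3/q_3
k=0  a_k=16  p_k/q_k = 16/1
k=1  a_k=1  p_k/q_k = 17/1
k=2  a_k=15  p_k/q_k = 271/16
k=3  a_k=1  p_k/q_k = 288/17
(x₁, y₁) = (288, 17);  288² − 287·17² = 1 ✓

288 17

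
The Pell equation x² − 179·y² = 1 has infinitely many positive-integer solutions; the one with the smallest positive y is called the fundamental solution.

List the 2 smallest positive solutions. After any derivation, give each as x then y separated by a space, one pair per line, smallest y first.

√179 = [13; 2,1,1,1,3,…,1,2,26, …], period ℓ=14 (even) → k=13
step 0: (13, 1)  from 13·(1,0) + (0,1)
…
step 6: (2047, 153)  from 5·(388,29) + (107,8)
step 7: (26999, 2018)  from 13·(2047,153) + (388,29)
step 8: (137042, 10243)  from 5·(26999,2018) + (2047,153)
…
step 10: (575167, 42990)  from 1·(438125,32747) + (137042,10243)
…
step 12: (1588459, 118727)  from 1·(1013292,75737) + (575167,42990)
step 13: (4190210, 313191)  from 2·(1588459,118727) + (1013292,75737)
→ (4190210, 313191).  Check: 4190210²=17557859844100, 179·313191²=17557859844099, difference 1.
k=2:  x_2 = 4190210·4190210+179·313191·313191 = 35115719688199,  y_2 = 4190210·313191+313191·4190210 = 2624672120220

4190210 313191
35115719688199 2624672120220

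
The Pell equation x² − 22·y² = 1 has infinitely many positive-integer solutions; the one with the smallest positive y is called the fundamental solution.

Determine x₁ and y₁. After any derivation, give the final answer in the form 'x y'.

197 42

d=22: √d = [4; 1,2,4,2,1,8] (ℓ=6, even), read p_5/q_5
step 0: (4, 1)  from 4·(1,0) + (0,1)
step 1: (5, 1)  from 1·(4,1) + (1,0)
…
step 3: (61, 13)  from 4·(14,3) + (5,1)
step 4: (136, 29)  from 2·(61,13) + (14,3)
step 5: (197, 42)  from 1·(136,29) + (61,13)
→ (197, 42).  Check: 197²=38809, 22·42²=38808, difference 1.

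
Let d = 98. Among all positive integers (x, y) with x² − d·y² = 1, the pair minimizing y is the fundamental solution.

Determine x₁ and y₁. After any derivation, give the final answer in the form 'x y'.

√98 = [9; 1,8,1,18, …], period ℓ=4 (even) → k=3
step 0: (9, 1)  from 9·(1,0) + (0,1)
…
step 2: (89, 9)  from 8·(10,1) + (9,1)
step 3: (99, 10)  from 1·(89,9) + (10,1)
→ (99, 10).  Check: 99²=9801, 98·10²=9800, difference 1.

99 10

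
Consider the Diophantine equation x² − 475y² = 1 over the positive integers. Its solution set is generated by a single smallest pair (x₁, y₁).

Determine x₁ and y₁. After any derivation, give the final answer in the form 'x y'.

[21; 1,3,1,6,2,6,1,3,1,42] for √475; ℓ=10 ⇒ convergent index 9
k=0  a_k=21  p_k/q_k = 21/1
k=1  a_k=1  p_k/q_k = 22/1
…
k=3  a_k=1  p_k/q_k = 109/5
k=4  a_k=6  p_k/q_k = 741/34
k=5  a_k=2  p_k/q_k = 1591/73
k=6  a_k=6  p_k/q_k = 10287/472
…
k=8  a_k=3  p_k/q_k = 45921/2107
k=9  a_k=1  p_k/q_k = 57799/2652
fundamental: x₁=57799, y₁=2652  (since 3340724401 − 475·7033104 = 1)

57799 2652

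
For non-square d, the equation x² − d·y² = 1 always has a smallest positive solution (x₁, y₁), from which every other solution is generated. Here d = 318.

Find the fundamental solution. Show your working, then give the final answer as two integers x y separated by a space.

107 6

√318 = [17; 1,4,1,34, …], period ℓ=4 (even) → k=3
step 0: (17, 1)  from 17·(1,0) + (0,1)
step 1: (18, 1)  from 1·(17,1) + (1,0)
step 2: (89, 5)  from 4·(18,1) + (17,1)
step 3: (107, 6)  from 1·(89,5) + (18,1)
fundamental: x₁=107, y₁=6  (since 11449 − 318·36 = 1)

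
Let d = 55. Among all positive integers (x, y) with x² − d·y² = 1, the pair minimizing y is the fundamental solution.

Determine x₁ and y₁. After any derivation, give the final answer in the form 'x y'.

√55 = [7; 2,2,2,14, …], period ℓ=4 (even) → k=3
a_0=7:  p_0=7·1+0=7,  q_0=7·0+1=1
…
a_2=2:  p_2=2·15+7=37,  q_2=2·2+1=5
a_3=2:  p_3=2·37+15=89,  q_3=2·5+2=12
→ (89, 12).  Check: 89²=7921, 55·12²=7920, difference 1.

89 12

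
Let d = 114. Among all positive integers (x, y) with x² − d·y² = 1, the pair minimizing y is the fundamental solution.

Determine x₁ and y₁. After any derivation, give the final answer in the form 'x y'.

1025 96

√114 = [10; 1,2,10,2,1,20, …], period ℓ=6 (even) → k=5
step 0: (10, 1)  from 10·(1,0) + (0,1)
…
step 4: (694, 65)  from 2·(331,31) + (32,3)
step 5: (1025, 96)  from 1·(694,65) + (331,31)
(x₁, y₁) = (1025, 96);  1025² − 114·96² = 1 ✓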